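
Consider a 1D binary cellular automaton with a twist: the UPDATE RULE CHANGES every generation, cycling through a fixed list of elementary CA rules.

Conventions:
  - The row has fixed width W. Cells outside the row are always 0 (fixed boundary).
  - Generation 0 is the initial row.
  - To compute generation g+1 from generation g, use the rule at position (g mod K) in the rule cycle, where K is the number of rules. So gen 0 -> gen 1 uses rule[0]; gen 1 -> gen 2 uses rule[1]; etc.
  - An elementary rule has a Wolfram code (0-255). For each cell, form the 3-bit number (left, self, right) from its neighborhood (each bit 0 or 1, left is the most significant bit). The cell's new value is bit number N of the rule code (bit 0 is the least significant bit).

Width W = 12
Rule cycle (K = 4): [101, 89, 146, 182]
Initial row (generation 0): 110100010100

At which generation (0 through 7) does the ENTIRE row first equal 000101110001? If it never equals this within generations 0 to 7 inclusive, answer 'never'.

Answer: never

Derivation:
Gen 0: 110100010100
Gen 1 (rule 101): 011101011101
Gen 2 (rule 89): 010100010100
Gen 3 (rule 146): 100010100010
Gen 4 (rule 182): 110111110111
Gen 5 (rule 101): 011000011001
Gen 6 (rule 89): 011111011100
Gen 7 (rule 146): 101110001010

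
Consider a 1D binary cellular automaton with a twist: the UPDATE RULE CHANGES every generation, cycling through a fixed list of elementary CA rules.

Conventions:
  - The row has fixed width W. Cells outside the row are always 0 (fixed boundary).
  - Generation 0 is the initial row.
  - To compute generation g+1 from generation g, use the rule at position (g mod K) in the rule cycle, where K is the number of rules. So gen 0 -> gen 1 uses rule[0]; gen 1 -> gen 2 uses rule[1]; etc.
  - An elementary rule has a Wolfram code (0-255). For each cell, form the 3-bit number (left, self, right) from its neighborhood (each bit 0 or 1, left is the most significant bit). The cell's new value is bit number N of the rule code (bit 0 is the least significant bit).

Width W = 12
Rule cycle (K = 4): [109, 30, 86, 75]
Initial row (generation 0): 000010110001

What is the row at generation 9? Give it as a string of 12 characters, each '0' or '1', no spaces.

Answer: 111100000101

Derivation:
Gen 0: 000010110001
Gen 1 (rule 109): 111011110101
Gen 2 (rule 30): 100010000101
Gen 3 (rule 86): 110111001101
Gen 4 (rule 75): 110101011100
Gen 5 (rule 109): 111111110101
Gen 6 (rule 30): 100000000101
Gen 7 (rule 86): 110000001101
Gen 8 (rule 75): 110111111100
Gen 9 (rule 109): 111100000101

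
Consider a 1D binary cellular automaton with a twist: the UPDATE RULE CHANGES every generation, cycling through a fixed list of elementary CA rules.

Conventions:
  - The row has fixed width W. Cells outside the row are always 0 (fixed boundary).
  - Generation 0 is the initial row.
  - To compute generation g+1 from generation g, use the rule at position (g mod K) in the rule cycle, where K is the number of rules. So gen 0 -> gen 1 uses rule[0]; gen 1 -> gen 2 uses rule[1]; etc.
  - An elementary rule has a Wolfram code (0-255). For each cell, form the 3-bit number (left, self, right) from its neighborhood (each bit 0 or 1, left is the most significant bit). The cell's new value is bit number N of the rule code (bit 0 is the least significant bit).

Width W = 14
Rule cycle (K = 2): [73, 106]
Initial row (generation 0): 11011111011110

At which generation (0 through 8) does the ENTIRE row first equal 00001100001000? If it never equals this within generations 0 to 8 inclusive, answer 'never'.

Gen 0: 11011111011110
Gen 1 (rule 73): 11010001010010
Gen 2 (rule 106): 11100010100100
Gen 3 (rule 73): 10101000000001
Gen 4 (rule 106): 01010000000010
Gen 5 (rule 73): 00000111111000
Gen 6 (rule 106): 00001100001000
Gen 7 (rule 73): 11101101100011
Gen 8 (rule 106): 10111111100111

Answer: 6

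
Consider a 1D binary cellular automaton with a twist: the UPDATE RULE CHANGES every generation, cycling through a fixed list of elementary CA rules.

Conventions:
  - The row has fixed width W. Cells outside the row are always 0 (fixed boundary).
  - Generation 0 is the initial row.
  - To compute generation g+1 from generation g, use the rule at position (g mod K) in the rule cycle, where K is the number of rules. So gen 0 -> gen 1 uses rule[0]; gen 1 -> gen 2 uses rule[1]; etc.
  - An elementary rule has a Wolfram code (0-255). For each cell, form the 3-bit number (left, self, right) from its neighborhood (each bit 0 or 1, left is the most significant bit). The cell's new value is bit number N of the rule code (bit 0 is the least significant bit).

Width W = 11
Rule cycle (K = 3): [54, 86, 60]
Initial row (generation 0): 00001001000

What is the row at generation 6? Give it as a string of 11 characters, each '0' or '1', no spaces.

Answer: 10000001001

Derivation:
Gen 0: 00001001000
Gen 1 (rule 54): 00011111100
Gen 2 (rule 86): 00100000110
Gen 3 (rule 60): 00110000101
Gen 4 (rule 54): 01001001111
Gen 5 (rule 86): 11111110001
Gen 6 (rule 60): 10000001001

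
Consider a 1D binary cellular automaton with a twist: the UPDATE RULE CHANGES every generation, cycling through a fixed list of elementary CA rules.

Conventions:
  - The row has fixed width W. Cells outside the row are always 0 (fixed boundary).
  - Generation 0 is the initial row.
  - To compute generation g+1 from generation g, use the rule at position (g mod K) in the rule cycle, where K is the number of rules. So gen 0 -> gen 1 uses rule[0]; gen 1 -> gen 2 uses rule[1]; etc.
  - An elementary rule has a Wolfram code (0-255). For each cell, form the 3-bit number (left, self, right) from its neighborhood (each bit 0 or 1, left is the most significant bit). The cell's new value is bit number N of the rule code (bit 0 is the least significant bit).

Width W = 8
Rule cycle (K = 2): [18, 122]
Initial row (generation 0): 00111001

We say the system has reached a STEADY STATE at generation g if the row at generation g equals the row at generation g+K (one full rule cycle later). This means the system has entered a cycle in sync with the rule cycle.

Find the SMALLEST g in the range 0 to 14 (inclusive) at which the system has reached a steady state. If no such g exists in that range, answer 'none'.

Answer: 3

Derivation:
Gen 0: 00111001
Gen 1 (rule 18): 01000110
Gen 2 (rule 122): 10101111
Gen 3 (rule 18): 00000000
Gen 4 (rule 122): 00000000
Gen 5 (rule 18): 00000000
Gen 6 (rule 122): 00000000
Gen 7 (rule 18): 00000000
Gen 8 (rule 122): 00000000
Gen 9 (rule 18): 00000000
Gen 10 (rule 122): 00000000
Gen 11 (rule 18): 00000000
Gen 12 (rule 122): 00000000
Gen 13 (rule 18): 00000000
Gen 14 (rule 122): 00000000
Gen 15 (rule 18): 00000000
Gen 16 (rule 122): 00000000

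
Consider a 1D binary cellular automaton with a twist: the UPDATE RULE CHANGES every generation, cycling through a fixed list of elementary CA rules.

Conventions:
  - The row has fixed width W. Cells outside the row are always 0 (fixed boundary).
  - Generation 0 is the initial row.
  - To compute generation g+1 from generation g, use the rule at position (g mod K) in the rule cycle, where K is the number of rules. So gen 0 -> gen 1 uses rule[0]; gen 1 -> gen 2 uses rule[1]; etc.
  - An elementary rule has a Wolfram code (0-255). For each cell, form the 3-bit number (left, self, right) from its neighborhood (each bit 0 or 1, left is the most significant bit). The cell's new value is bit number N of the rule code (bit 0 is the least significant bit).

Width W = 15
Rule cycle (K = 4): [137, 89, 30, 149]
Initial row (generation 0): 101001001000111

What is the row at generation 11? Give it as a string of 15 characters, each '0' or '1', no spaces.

Answer: 001110011111010

Derivation:
Gen 0: 101001001000111
Gen 1 (rule 137): 000000000010110
Gen 2 (rule 89): 111111111000111
Gen 3 (rule 30): 100000000101100
Gen 4 (rule 149): 111111110100011
Gen 5 (rule 137): 111111100001010
Gen 6 (rule 89): 100000111100001
Gen 7 (rule 30): 110001100010011
Gen 8 (rule 149): 001100011011000
Gen 9 (rule 137): 101001010010011
Gen 10 (rule 89): 000100001001011
Gen 11 (rule 30): 001110011111010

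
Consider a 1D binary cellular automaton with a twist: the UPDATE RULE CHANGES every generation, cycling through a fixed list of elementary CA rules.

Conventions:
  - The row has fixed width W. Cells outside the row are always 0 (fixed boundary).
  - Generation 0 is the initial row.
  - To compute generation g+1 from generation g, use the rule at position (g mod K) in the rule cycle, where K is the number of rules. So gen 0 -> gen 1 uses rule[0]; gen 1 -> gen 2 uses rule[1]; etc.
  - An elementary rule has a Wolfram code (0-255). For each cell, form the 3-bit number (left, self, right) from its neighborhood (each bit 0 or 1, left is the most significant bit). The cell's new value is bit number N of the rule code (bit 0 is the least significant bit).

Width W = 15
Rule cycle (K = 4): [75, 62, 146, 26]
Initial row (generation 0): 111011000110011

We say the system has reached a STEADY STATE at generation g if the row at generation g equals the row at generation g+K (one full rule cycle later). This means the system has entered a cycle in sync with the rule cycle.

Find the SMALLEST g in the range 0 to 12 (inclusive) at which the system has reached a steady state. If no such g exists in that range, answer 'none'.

Answer: none

Derivation:
Gen 0: 111011000110011
Gen 1 (rule 75): 101011011110111
Gen 2 (rule 62): 111110110001100
Gen 3 (rule 146): 011100001010010
Gen 4 (rule 26): 110010010001101
Gen 5 (rule 75): 110100100111100
Gen 6 (rule 62): 101111111100010
Gen 7 (rule 146): 000111111010101
Gen 8 (rule 26): 001100000000000
Gen 9 (rule 75): 111101111111111
Gen 10 (rule 62): 100011000000000
Gen 11 (rule 146): 010100100000000
Gen 12 (rule 26): 100011010000000
Gen 13 (rule 75): 001111000111111
Gen 14 (rule 62): 011000101100000
Gen 15 (rule 146): 100101000010000
Gen 16 (rule 26): 011000100101000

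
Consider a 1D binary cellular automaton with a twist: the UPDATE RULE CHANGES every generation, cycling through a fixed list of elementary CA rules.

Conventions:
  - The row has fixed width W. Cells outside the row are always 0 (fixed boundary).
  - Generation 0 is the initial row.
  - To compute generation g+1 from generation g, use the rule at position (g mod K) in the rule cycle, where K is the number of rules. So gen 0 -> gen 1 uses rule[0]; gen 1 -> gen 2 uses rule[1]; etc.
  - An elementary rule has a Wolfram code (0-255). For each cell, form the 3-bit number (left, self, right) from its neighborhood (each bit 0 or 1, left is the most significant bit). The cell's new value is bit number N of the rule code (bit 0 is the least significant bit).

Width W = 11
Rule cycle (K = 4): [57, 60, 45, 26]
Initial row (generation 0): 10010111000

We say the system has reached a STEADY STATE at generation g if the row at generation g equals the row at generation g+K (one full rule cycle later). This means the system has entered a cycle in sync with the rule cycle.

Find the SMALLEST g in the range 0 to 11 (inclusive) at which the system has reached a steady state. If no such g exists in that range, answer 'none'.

Gen 0: 10010111000
Gen 1 (rule 57): 01001100111
Gen 2 (rule 60): 01101010100
Gen 3 (rule 45): 01011111101
Gen 4 (rule 26): 10010000000
Gen 5 (rule 57): 01001111111
Gen 6 (rule 60): 01101000000
Gen 7 (rule 45): 01011011111
Gen 8 (rule 26): 10010010000
Gen 9 (rule 57): 01001001111
Gen 10 (rule 60): 01101101000
Gen 11 (rule 45): 01011011011
Gen 12 (rule 26): 10010010010
Gen 13 (rule 57): 01001001001
Gen 14 (rule 60): 01101101101
Gen 15 (rule 45): 01011011011

Answer: 11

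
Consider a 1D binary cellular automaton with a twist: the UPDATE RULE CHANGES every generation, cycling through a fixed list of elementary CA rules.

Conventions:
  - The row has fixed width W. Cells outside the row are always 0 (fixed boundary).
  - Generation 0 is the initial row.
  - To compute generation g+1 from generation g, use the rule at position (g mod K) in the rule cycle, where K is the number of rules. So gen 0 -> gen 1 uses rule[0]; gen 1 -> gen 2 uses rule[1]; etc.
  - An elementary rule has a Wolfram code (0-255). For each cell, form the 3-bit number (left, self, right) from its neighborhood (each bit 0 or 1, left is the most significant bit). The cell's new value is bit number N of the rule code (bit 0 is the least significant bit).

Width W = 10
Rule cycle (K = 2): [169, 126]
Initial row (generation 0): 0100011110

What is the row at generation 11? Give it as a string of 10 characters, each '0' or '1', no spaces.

Gen 0: 0100011110
Gen 1 (rule 169): 0001011100
Gen 2 (rule 126): 0011110110
Gen 3 (rule 169): 1011101100
Gen 4 (rule 126): 1110111110
Gen 5 (rule 169): 1101111100
Gen 6 (rule 126): 1111000110
Gen 7 (rule 169): 1110010100
Gen 8 (rule 126): 1011111110
Gen 9 (rule 169): 0111111100
Gen 10 (rule 126): 1100000110
Gen 11 (rule 169): 1001110100

Answer: 1001110100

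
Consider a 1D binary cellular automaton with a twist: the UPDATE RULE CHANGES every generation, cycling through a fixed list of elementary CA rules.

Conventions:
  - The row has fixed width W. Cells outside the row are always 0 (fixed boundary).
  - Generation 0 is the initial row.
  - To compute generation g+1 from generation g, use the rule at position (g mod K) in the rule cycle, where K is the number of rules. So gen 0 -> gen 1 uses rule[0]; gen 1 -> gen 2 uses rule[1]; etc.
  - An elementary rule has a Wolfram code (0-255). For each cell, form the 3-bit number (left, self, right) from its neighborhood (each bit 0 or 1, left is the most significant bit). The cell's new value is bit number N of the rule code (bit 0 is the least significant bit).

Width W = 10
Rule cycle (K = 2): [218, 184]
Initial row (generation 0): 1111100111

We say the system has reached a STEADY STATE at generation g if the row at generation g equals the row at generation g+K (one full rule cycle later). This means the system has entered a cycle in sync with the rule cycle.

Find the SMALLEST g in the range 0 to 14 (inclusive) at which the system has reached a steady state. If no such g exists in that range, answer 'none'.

Gen 0: 1111100111
Gen 1 (rule 218): 1111111111
Gen 2 (rule 184): 1111111110
Gen 3 (rule 218): 1111111111
Gen 4 (rule 184): 1111111110
Gen 5 (rule 218): 1111111111
Gen 6 (rule 184): 1111111110
Gen 7 (rule 218): 1111111111
Gen 8 (rule 184): 1111111110
Gen 9 (rule 218): 1111111111
Gen 10 (rule 184): 1111111110
Gen 11 (rule 218): 1111111111
Gen 12 (rule 184): 1111111110
Gen 13 (rule 218): 1111111111
Gen 14 (rule 184): 1111111110
Gen 15 (rule 218): 1111111111
Gen 16 (rule 184): 1111111110

Answer: 1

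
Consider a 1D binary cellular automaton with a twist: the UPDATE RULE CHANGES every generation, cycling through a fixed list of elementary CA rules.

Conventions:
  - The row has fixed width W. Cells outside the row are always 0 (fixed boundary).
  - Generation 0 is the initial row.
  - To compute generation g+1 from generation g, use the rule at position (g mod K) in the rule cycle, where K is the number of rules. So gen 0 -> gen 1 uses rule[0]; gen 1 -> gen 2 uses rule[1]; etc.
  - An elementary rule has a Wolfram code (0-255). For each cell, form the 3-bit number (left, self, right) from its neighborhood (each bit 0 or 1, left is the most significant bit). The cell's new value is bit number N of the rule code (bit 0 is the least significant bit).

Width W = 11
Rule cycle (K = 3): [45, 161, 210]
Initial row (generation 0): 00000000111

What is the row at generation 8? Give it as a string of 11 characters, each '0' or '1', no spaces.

Gen 0: 00000000111
Gen 1 (rule 45): 11111110100
Gen 2 (rule 161): 01111101001
Gen 3 (rule 210): 10111100110
Gen 4 (rule 45): 11100000100
Gen 5 (rule 161): 01001110001
Gen 6 (rule 210): 10110111010
Gen 7 (rule 45): 11101100110
Gen 8 (rule 161): 01010000000

Answer: 01010000000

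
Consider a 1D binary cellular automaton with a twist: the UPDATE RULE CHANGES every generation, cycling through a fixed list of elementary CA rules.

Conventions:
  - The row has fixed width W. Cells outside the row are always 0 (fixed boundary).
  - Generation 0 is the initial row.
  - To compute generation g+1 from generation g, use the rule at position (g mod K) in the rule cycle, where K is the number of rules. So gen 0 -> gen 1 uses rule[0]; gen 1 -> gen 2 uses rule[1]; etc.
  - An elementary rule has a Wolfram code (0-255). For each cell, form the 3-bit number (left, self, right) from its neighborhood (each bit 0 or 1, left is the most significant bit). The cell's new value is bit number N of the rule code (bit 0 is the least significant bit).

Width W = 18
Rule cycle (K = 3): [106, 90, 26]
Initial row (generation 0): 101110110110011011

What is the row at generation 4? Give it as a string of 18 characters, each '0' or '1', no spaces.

Answer: 000010001000100100

Derivation:
Gen 0: 101110110110011011
Gen 1 (rule 106): 011011111110111111
Gen 2 (rule 90): 111010000010100001
Gen 3 (rule 26): 100001000100010010
Gen 4 (rule 106): 000010001000100100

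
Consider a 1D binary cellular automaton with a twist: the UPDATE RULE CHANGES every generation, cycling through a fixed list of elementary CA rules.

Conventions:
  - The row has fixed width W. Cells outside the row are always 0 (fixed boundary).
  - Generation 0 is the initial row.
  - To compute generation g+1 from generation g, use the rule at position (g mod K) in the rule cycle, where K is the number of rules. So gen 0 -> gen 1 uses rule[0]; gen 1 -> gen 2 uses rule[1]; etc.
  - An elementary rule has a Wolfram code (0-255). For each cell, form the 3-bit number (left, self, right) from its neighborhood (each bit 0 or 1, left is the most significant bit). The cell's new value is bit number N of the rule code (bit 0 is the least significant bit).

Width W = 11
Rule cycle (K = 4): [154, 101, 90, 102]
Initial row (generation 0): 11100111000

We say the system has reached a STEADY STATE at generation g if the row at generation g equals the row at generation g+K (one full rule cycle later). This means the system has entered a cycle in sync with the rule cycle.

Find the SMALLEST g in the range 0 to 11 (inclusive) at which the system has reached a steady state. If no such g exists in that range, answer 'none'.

Answer: none

Derivation:
Gen 0: 11100111000
Gen 1 (rule 154): 11011110100
Gen 2 (rule 101): 01100011101
Gen 3 (rule 90): 11110110100
Gen 4 (rule 102): 00011011100
Gen 5 (rule 154): 00110011010
Gen 6 (rule 101): 10010001110
Gen 7 (rule 90): 01101011011
Gen 8 (rule 102): 10111101101
Gen 9 (rule 154): 00111001000
Gen 10 (rule 101): 10001001011
Gen 11 (rule 90): 01010110011
Gen 12 (rule 102): 11111010101
Gen 13 (rule 154): 11110000000
Gen 14 (rule 101): 00010111111
Gen 15 (rule 90): 00100100001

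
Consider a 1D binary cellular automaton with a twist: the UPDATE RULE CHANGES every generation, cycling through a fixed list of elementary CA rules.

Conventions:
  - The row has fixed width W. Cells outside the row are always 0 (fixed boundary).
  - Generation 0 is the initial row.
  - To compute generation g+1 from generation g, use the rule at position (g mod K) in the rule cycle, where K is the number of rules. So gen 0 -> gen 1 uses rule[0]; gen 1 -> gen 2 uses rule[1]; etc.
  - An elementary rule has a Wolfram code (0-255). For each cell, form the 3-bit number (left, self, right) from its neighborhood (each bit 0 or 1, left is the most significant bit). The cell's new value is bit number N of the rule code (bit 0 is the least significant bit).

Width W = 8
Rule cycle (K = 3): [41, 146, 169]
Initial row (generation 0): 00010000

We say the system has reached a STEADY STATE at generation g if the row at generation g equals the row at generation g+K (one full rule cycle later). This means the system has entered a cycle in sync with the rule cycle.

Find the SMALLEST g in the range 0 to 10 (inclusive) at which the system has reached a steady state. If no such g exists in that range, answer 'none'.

Gen 0: 00010000
Gen 1 (rule 41): 11000111
Gen 2 (rule 146): 00101010
Gen 3 (rule 169): 10010100
Gen 4 (rule 41): 00001001
Gen 5 (rule 146): 00010110
Gen 6 (rule 169): 11001100
Gen 7 (rule 41): 10001001
Gen 8 (rule 146): 01010110
Gen 9 (rule 169): 00101100
Gen 10 (rule 41): 10011001
Gen 11 (rule 146): 01100110
Gen 12 (rule 169): 01000100
Gen 13 (rule 41): 00010001

Answer: none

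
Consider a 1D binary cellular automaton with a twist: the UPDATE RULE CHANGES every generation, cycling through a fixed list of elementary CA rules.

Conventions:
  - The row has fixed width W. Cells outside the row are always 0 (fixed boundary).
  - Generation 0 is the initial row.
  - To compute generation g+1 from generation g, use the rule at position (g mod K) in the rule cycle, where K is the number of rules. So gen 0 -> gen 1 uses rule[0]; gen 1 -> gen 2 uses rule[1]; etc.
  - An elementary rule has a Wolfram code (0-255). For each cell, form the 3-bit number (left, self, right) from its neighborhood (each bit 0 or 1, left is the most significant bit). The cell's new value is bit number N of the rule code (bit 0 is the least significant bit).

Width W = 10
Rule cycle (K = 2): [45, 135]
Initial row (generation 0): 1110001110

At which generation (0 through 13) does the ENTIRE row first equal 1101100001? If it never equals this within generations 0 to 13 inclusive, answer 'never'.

Answer: never

Derivation:
Gen 0: 1110001110
Gen 1 (rule 45): 1000101000
Gen 2 (rule 135): 1011101011
Gen 3 (rule 45): 1110011110
Gen 4 (rule 135): 0100101100
Gen 5 (rule 45): 0100111001
Gen 6 (rule 135): 1101010011
Gen 7 (rule 45): 1011110010
Gen 8 (rule 135): 1001100110
Gen 9 (rule 45): 1001000100
Gen 10 (rule 135): 1011011101
Gen 11 (rule 45): 1110110011
Gen 12 (rule 135): 0100000100
Gen 13 (rule 45): 0101110101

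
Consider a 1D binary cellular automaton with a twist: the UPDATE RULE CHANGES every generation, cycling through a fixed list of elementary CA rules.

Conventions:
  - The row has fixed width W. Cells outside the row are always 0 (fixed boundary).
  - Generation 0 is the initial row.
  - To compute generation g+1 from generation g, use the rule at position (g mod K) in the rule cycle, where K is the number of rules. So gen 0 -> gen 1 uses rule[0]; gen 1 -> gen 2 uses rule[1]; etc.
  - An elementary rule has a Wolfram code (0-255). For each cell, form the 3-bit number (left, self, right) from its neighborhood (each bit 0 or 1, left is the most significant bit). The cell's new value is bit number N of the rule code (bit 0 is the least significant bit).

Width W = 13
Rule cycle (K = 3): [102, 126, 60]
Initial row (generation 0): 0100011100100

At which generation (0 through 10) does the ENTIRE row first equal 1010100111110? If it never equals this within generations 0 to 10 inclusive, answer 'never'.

Answer: never

Derivation:
Gen 0: 0100011100100
Gen 1 (rule 102): 1100100101100
Gen 2 (rule 126): 1111111111110
Gen 3 (rule 60): 1000000000001
Gen 4 (rule 102): 1000000000011
Gen 5 (rule 126): 1100000000111
Gen 6 (rule 60): 1010000000100
Gen 7 (rule 102): 1110000001100
Gen 8 (rule 126): 1011000011110
Gen 9 (rule 60): 1110100010001
Gen 10 (rule 102): 0011100110011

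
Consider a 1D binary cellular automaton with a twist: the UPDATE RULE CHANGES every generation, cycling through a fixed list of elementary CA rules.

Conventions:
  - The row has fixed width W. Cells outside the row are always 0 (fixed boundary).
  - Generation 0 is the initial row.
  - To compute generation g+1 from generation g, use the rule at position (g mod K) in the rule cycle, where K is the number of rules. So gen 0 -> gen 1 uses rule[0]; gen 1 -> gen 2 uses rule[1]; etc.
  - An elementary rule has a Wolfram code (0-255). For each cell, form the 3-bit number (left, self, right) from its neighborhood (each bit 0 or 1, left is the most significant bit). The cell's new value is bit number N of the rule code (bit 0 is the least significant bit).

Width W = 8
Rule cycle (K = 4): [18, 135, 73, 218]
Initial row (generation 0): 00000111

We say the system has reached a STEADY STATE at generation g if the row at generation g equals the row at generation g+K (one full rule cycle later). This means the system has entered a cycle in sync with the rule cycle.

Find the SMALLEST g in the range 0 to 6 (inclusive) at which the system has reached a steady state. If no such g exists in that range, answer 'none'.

Gen 0: 00000111
Gen 1 (rule 18): 00001000
Gen 2 (rule 135): 11111011
Gen 3 (rule 73): 10001011
Gen 4 (rule 218): 01010011
Gen 5 (rule 18): 10001100
Gen 6 (rule 135): 10110001
Gen 7 (rule 73): 00110100
Gen 8 (rule 218): 01110010
Gen 9 (rule 18): 10001101
Gen 10 (rule 135): 10110001

Answer: 6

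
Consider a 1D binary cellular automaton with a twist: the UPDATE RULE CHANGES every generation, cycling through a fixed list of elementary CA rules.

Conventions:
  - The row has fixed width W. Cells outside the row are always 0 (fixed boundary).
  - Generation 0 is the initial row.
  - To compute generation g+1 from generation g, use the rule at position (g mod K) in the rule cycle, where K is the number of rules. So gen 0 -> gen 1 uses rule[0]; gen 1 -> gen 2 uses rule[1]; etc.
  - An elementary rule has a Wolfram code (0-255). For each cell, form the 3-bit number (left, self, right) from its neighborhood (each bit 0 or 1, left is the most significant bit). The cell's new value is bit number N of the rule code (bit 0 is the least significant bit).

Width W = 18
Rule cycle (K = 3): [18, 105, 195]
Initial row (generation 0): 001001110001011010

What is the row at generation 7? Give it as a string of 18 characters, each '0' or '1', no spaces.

Gen 0: 001001110001011010
Gen 1 (rule 18): 010110001010000001
Gen 2 (rule 105): 001110100100111100
Gen 3 (rule 195): 110110001001011101
Gen 4 (rule 18): 000001010110000000
Gen 5 (rule 105): 111100101110111111
Gen 6 (rule 195): 011101000110011111
Gen 7 (rule 18): 100000101001100000

Answer: 100000101001100000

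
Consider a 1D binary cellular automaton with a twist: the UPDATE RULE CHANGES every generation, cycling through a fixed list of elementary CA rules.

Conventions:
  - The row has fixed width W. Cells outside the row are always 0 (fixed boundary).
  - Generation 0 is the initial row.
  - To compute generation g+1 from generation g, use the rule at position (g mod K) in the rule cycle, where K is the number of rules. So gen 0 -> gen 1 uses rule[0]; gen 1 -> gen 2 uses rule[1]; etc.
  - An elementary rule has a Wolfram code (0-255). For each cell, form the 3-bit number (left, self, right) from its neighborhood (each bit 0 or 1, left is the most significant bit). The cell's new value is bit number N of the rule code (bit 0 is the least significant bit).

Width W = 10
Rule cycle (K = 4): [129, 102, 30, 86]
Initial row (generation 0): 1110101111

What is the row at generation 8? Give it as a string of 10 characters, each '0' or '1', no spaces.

Answer: 1010110000

Derivation:
Gen 0: 1110101111
Gen 1 (rule 129): 0100000110
Gen 2 (rule 102): 1100001010
Gen 3 (rule 30): 1010011011
Gen 4 (rule 86): 1011101001
Gen 5 (rule 129): 0001000000
Gen 6 (rule 102): 0011000000
Gen 7 (rule 30): 0110100000
Gen 8 (rule 86): 1010110000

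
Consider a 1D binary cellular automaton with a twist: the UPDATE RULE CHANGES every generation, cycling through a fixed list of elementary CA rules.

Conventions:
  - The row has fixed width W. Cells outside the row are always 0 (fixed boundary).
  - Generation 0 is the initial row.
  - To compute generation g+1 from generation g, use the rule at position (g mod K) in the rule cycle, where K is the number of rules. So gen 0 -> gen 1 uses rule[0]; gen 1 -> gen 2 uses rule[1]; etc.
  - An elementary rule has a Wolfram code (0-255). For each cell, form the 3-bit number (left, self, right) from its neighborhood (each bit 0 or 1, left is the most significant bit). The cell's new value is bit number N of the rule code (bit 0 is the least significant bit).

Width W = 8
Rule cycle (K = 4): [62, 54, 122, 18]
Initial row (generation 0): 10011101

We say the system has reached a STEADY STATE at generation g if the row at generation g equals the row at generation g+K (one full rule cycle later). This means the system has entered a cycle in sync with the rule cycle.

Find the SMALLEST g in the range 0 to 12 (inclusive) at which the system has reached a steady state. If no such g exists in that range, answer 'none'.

Gen 0: 10011101
Gen 1 (rule 62): 11110011
Gen 2 (rule 54): 00001100
Gen 3 (rule 122): 00011110
Gen 4 (rule 18): 00100001
Gen 5 (rule 62): 01110011
Gen 6 (rule 54): 10001100
Gen 7 (rule 122): 01011110
Gen 8 (rule 18): 10000001
Gen 9 (rule 62): 11000011
Gen 10 (rule 54): 00100100
Gen 11 (rule 122): 01011010
Gen 12 (rule 18): 10000001
Gen 13 (rule 62): 11000011
Gen 14 (rule 54): 00100100
Gen 15 (rule 122): 01011010
Gen 16 (rule 18): 10000001

Answer: 8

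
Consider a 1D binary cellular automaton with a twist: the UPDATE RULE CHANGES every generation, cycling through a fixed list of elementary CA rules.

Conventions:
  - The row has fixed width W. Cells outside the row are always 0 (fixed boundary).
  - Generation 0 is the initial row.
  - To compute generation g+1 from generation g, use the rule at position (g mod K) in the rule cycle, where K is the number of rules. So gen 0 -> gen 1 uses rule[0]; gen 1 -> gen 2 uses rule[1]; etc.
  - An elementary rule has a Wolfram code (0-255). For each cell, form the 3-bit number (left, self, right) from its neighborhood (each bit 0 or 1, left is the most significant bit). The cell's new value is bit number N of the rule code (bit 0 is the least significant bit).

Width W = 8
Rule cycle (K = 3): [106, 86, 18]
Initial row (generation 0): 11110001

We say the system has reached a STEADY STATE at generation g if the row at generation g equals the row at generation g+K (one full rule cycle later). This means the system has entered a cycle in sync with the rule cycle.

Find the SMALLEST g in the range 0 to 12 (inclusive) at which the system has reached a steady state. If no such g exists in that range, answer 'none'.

Gen 0: 11110001
Gen 1 (rule 106): 10010010
Gen 2 (rule 86): 11111111
Gen 3 (rule 18): 00000000
Gen 4 (rule 106): 00000000
Gen 5 (rule 86): 00000000
Gen 6 (rule 18): 00000000
Gen 7 (rule 106): 00000000
Gen 8 (rule 86): 00000000
Gen 9 (rule 18): 00000000
Gen 10 (rule 106): 00000000
Gen 11 (rule 86): 00000000
Gen 12 (rule 18): 00000000
Gen 13 (rule 106): 00000000
Gen 14 (rule 86): 00000000
Gen 15 (rule 18): 00000000

Answer: 3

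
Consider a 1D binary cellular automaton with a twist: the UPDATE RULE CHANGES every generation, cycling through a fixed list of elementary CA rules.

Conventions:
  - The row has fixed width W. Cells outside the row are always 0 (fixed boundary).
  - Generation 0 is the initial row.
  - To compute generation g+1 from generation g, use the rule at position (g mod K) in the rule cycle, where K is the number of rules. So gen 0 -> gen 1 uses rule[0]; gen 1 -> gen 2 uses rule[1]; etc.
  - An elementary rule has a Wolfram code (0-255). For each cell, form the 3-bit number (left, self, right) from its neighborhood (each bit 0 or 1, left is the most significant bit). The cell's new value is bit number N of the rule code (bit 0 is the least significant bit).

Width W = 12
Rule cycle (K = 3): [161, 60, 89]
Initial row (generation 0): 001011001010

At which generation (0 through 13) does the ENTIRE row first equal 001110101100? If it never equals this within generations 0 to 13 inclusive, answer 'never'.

Gen 0: 001011001010
Gen 1 (rule 161): 100100000100
Gen 2 (rule 60): 110110000110
Gen 3 (rule 89): 110111110111
Gen 4 (rule 161): 001011101010
Gen 5 (rule 60): 001110011111
Gen 6 (rule 89): 101011010001
Gen 7 (rule 161): 010100100100
Gen 8 (rule 60): 011110110110
Gen 9 (rule 89): 010010110111
Gen 10 (rule 161): 000001001010
Gen 11 (rule 60): 000001101111
Gen 12 (rule 89): 111101101001
Gen 13 (rule 161): 011010010000

Answer: never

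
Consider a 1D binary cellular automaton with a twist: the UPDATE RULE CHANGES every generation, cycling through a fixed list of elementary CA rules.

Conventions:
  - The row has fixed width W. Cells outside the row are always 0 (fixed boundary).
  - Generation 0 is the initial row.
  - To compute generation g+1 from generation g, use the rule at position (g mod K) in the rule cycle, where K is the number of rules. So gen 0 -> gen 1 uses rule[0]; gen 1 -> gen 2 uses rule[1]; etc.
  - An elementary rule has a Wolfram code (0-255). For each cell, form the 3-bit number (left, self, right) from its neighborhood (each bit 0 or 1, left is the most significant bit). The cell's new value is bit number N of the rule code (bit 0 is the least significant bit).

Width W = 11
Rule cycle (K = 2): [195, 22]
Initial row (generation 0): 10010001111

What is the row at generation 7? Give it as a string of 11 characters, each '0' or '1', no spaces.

Answer: 10011111111

Derivation:
Gen 0: 10010001111
Gen 1 (rule 195): 00100110111
Gen 2 (rule 22): 01111000000
Gen 3 (rule 195): 10111011111
Gen 4 (rule 22): 10000000000
Gen 5 (rule 195): 00111111111
Gen 6 (rule 22): 01000000000
Gen 7 (rule 195): 10011111111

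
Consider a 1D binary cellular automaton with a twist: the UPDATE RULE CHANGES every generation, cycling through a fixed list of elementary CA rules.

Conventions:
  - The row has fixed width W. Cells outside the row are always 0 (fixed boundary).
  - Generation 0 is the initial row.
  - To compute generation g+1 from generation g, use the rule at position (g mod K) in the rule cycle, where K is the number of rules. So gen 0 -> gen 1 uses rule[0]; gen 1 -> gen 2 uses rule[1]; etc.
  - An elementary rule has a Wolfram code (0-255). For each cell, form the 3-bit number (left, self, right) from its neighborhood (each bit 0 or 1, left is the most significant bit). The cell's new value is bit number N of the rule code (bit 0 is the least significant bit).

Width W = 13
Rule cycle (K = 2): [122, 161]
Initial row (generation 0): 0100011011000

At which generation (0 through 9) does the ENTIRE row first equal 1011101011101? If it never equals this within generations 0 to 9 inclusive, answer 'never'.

Gen 0: 0100011011000
Gen 1 (rule 122): 1010111111100
Gen 2 (rule 161): 0101011111001
Gen 3 (rule 122): 1010110001110
Gen 4 (rule 161): 0101000100100
Gen 5 (rule 122): 1010101011010
Gen 6 (rule 161): 0101010100100
Gen 7 (rule 122): 1010101011010
Gen 8 (rule 161): 0101010100100
Gen 9 (rule 122): 1010101011010

Answer: never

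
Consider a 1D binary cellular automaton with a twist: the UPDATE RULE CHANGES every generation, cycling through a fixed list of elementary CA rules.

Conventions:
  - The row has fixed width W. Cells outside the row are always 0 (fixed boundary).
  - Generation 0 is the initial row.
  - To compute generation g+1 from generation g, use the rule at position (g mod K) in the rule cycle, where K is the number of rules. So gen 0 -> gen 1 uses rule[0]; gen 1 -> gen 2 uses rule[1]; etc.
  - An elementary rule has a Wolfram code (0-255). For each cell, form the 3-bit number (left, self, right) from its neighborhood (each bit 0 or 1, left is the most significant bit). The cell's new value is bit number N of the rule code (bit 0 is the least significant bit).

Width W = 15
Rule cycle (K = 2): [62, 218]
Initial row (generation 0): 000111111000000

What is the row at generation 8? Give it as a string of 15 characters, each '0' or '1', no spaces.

Gen 0: 000111111000000
Gen 1 (rule 62): 001100000100000
Gen 2 (rule 218): 011110001010000
Gen 3 (rule 62): 110001011111000
Gen 4 (rule 218): 111010011111100
Gen 5 (rule 62): 100111110000010
Gen 6 (rule 218): 011111111000101
Gen 7 (rule 62): 110000000101111
Gen 8 (rule 218): 111000001001111

Answer: 111000001001111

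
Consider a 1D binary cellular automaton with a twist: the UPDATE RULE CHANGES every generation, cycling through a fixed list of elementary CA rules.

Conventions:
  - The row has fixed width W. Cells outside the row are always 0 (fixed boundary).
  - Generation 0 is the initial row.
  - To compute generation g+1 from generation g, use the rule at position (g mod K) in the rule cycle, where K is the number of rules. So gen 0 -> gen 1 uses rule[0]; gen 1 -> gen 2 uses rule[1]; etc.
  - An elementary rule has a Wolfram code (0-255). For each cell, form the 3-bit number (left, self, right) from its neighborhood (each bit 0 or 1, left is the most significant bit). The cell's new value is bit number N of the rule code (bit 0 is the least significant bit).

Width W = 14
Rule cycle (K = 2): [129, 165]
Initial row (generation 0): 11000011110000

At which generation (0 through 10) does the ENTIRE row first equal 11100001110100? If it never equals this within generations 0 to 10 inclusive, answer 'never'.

Answer: never

Derivation:
Gen 0: 11000011110000
Gen 1 (rule 129): 00011001100111
Gen 2 (rule 165): 11000000000010
Gen 3 (rule 129): 00011111111000
Gen 4 (rule 165): 11001111110011
Gen 5 (rule 129): 00000111100000
Gen 6 (rule 165): 11110011001111
Gen 7 (rule 129): 01100000000110
Gen 8 (rule 165): 00001111110000
Gen 9 (rule 129): 11100111100111
Gen 10 (rule 165): 01000011000010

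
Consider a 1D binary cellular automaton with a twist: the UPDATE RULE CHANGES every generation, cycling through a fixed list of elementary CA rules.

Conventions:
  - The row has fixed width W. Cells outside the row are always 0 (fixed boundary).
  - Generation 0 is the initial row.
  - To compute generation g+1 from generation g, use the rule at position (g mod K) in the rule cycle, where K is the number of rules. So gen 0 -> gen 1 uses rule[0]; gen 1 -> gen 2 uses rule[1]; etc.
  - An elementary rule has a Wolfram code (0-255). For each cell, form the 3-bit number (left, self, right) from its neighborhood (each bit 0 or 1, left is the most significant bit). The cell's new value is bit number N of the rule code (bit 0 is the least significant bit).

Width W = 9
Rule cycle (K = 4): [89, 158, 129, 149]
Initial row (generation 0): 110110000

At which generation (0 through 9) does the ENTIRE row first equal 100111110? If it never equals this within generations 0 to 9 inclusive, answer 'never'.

Answer: 2

Derivation:
Gen 0: 110110000
Gen 1 (rule 89): 110111111
Gen 2 (rule 158): 100111110
Gen 3 (rule 129): 000011100
Gen 4 (rule 149): 111001011
Gen 5 (rule 89): 101100011
Gen 6 (rule 158): 101010110
Gen 7 (rule 129): 000000000
Gen 8 (rule 149): 111111111
Gen 9 (rule 89): 100000001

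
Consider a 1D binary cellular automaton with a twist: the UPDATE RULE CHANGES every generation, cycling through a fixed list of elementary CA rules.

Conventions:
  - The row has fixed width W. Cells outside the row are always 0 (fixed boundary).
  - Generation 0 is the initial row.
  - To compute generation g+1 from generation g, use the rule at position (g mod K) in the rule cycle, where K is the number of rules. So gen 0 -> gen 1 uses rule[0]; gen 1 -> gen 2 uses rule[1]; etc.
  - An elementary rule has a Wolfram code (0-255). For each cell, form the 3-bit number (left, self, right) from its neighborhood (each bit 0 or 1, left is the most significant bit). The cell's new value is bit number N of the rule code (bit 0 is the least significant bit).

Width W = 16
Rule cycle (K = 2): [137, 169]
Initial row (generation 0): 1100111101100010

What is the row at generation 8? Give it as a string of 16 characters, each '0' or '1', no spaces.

Answer: 0011101100100000

Derivation:
Gen 0: 1100111101100010
Gen 1 (rule 137): 1000111001001000
Gen 2 (rule 169): 0010110000000011
Gen 3 (rule 137): 1000100111111010
Gen 4 (rule 169): 0010000111110100
Gen 5 (rule 137): 1000110111100001
Gen 6 (rule 169): 0010101111001100
Gen 7 (rule 137): 1000001110001001
Gen 8 (rule 169): 0011101100100000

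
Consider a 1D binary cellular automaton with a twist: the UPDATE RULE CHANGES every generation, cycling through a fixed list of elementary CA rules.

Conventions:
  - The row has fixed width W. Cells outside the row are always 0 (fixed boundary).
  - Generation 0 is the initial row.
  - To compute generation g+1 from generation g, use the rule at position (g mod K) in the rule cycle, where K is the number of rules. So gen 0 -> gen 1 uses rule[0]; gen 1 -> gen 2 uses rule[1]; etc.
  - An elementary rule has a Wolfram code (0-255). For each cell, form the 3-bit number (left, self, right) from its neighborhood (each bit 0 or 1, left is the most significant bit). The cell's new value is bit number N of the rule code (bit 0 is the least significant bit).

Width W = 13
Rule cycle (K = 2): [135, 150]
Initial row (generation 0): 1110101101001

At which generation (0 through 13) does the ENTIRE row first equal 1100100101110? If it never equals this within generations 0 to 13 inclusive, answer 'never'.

Gen 0: 1110101101001
Gen 1 (rule 135): 0100100001011
Gen 2 (rule 150): 1111110011000
Gen 3 (rule 135): 0111100100011
Gen 4 (rule 150): 1011011110100
Gen 5 (rule 135): 1000001100101
Gen 6 (rule 150): 1100010011101
Gen 7 (rule 135): 0001110101001
Gen 8 (rule 150): 0010100101111
Gen 9 (rule 135): 1110101100110
Gen 10 (rule 150): 0100100011001
Gen 11 (rule 135): 1101101100011
Gen 12 (rule 150): 0000000010100
Gen 13 (rule 135): 1111111110101

Answer: never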